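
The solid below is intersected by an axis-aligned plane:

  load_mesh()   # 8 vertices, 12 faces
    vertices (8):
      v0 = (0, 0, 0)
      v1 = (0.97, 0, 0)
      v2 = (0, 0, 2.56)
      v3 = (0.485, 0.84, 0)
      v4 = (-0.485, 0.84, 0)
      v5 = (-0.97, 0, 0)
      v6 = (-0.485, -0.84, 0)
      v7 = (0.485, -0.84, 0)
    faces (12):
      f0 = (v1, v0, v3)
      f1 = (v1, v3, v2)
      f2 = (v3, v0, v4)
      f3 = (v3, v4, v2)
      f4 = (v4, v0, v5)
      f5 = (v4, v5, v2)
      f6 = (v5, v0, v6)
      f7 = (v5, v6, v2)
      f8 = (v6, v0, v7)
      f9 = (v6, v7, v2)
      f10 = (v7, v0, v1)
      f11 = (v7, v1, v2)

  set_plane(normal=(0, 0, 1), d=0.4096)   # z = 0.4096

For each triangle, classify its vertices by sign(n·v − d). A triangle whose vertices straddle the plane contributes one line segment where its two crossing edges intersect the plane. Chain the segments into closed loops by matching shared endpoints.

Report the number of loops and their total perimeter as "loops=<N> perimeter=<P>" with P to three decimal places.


Straddling triangles (6 of 12):
  (v1,v3,v2) [--+] → (0.4074, 0.7056, 0.4096)–(0.8148, 0, 0.4096)  len=0.8148
  (v3,v4,v2) [--+] → (-0.4074, 0.7056, 0.4096)–(0.4074, 0.7056, 0.4096)  len=0.8148
  (v4,v5,v2) [--+] → (-0.8148, 0, 0.4096)–(-0.4074, 0.7056, 0.4096)  len=0.8148
  (v5,v6,v2) [--+] → (-0.4074, -0.7056, 0.4096)–(-0.8148, 0, 0.4096)  len=0.8148
  (v6,v7,v2) [--+] → (0.4074, -0.7056, 0.4096)–(-0.4074, -0.7056, 0.4096)  len=0.8148
  (v7,v1,v2) [--+] → (0.8148, 0, 0.4096)–(0.4074, -0.7056, 0.4096)  len=0.8148

Chained into 1 loop(s):
  loop 1: 6 segments, perimeter = 4.8887
Total perimeter = 4.889

loops=1 perimeter=4.889


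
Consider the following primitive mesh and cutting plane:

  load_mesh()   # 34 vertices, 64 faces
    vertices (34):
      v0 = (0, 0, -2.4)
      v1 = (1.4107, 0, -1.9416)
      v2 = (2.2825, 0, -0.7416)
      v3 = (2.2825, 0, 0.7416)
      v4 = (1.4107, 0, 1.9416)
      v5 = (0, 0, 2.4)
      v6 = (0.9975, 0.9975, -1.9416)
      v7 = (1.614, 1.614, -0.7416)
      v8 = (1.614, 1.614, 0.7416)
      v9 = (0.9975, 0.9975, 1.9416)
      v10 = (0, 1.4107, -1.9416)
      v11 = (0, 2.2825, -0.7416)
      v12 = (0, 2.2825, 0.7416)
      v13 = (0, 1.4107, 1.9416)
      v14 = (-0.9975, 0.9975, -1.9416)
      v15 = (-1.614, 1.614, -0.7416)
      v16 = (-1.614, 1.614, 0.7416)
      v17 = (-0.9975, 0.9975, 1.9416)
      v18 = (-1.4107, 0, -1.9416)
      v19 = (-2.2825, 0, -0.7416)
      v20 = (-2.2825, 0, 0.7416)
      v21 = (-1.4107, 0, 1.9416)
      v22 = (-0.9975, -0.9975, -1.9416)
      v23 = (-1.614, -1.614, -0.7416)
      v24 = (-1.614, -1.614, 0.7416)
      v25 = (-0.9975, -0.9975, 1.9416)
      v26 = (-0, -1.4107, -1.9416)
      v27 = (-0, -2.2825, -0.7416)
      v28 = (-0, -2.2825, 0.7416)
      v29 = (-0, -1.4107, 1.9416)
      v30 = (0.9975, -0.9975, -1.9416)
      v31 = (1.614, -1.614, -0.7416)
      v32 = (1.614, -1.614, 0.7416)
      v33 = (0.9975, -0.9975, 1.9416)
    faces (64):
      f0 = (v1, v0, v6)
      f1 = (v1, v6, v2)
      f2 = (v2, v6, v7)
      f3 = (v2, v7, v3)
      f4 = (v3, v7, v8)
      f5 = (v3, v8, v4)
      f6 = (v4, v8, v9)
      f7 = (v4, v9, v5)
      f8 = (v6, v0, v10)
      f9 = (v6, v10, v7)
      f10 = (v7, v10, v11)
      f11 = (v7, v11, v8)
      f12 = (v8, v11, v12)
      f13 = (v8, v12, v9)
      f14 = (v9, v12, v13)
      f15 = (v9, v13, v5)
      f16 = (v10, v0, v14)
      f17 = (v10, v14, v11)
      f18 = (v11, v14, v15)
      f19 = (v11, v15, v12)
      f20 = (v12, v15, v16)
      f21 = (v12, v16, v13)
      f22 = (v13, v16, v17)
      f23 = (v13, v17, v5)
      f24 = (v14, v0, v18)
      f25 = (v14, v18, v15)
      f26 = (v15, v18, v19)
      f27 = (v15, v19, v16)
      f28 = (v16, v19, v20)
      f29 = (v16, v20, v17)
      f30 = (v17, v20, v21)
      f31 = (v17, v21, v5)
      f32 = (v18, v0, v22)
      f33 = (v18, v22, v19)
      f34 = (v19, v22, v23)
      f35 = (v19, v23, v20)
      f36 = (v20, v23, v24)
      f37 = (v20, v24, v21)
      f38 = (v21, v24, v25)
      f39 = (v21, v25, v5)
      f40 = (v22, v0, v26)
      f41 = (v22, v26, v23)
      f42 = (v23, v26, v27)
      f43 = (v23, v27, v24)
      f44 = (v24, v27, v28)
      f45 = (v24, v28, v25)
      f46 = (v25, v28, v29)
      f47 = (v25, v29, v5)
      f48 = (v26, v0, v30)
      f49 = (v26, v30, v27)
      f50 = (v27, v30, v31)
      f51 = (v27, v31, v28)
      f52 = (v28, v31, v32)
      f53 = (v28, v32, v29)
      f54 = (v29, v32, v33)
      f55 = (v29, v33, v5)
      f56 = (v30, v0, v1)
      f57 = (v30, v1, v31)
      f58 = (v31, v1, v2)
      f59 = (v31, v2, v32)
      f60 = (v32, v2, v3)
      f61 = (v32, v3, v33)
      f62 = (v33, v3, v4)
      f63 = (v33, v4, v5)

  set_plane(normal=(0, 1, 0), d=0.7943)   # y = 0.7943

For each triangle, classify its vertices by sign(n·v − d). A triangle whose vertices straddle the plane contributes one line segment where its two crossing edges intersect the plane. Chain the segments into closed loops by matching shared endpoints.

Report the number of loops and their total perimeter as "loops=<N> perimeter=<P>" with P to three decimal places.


loops=1 perimeter=13.314

Straddling triangles (20 of 64):
  (v1,v0,v6) [--+] → (0.7943, 0.7943, -2.03498)–(1.08167, 0.7943, -1.9416)  len=0.3022
  (v1,v6,v2) [-+-] → (1.08167, 0.7943, -1.9416)–(1.25927, 0.7943, -1.69715)  len=0.3022
  (v2,v6,v7) [-++] → (1.25927, 0.7943, -1.69715)–(1.95351, 0.7943, -0.7416)  len=1.1811
  (v2,v7,v3) [-+-] → (1.95351, 0.7943, -0.7416)–(1.95351, 0.7943, 0.0116708)  len=0.7533
  (v3,v7,v8) [-++] → (1.95351, 0.7943, 0.0116708)–(1.95351, 0.7943, 0.7416)  len=0.7299
  (v3,v8,v4) [-+-] → (1.95351, 0.7943, 0.7416)–(1.51075, 0.7943, 1.35104)  len=0.7533
  (v4,v8,v9) [-++] → (1.51075, 0.7943, 1.35104)–(1.08167, 0.7943, 1.9416)  len=0.7300
  (v4,v9,v5) [-+-] → (1.08167, 0.7943, 1.9416)–(0.7943, 0.7943, 2.03498)  len=0.3022
  (v6,v0,v10) [+-+] → (0.7943, 0.7943, -2.03498)–(0, 0.7943, -2.1419)  len=0.8015
  (v9,v13,v5) [++-] → (0, 0.7943, 2.1419)–(0.7943, 0.7943, 2.03498)  len=0.8015
  (v10,v0,v14) [+-+] → (0, 0.7943, -2.1419)–(-0.7943, 0.7943, -2.03498)  len=0.8015
  (v13,v17,v5) [++-] → (-0.7943, 0.7943, 2.03498)–(0, 0.7943, 2.1419)  len=0.8015
  (v14,v0,v18) [+--] → (-0.7943, 0.7943, -2.03498)–(-1.08167, 0.7943, -1.9416)  len=0.3022
  (v14,v18,v15) [+-+] → (-1.08167, 0.7943, -1.9416)–(-1.51075, 0.7943, -1.35104)  len=0.7300
  (v15,v18,v19) [+--] → (-1.51075, 0.7943, -1.35104)–(-1.95351, 0.7943, -0.7416)  len=0.7533
  (v15,v19,v16) [+-+] → (-1.95351, 0.7943, -0.7416)–(-1.95351, 0.7943, -0.0116708)  len=0.7299
  (v16,v19,v20) [+--] → (-1.95351, 0.7943, -0.0116708)–(-1.95351, 0.7943, 0.7416)  len=0.7533
  (v16,v20,v17) [+-+] → (-1.95351, 0.7943, 0.7416)–(-1.25927, 0.7943, 1.69715)  len=1.1811
  (v17,v20,v21) [+--] → (-1.25927, 0.7943, 1.69715)–(-1.08167, 0.7943, 1.9416)  len=0.3022
  (v17,v21,v5) [+--] → (-1.08167, 0.7943, 1.9416)–(-0.7943, 0.7943, 2.03498)  len=0.3022

Chained into 1 loop(s):
  loop 1: 20 segments, perimeter = 13.3140
Total perimeter = 13.314


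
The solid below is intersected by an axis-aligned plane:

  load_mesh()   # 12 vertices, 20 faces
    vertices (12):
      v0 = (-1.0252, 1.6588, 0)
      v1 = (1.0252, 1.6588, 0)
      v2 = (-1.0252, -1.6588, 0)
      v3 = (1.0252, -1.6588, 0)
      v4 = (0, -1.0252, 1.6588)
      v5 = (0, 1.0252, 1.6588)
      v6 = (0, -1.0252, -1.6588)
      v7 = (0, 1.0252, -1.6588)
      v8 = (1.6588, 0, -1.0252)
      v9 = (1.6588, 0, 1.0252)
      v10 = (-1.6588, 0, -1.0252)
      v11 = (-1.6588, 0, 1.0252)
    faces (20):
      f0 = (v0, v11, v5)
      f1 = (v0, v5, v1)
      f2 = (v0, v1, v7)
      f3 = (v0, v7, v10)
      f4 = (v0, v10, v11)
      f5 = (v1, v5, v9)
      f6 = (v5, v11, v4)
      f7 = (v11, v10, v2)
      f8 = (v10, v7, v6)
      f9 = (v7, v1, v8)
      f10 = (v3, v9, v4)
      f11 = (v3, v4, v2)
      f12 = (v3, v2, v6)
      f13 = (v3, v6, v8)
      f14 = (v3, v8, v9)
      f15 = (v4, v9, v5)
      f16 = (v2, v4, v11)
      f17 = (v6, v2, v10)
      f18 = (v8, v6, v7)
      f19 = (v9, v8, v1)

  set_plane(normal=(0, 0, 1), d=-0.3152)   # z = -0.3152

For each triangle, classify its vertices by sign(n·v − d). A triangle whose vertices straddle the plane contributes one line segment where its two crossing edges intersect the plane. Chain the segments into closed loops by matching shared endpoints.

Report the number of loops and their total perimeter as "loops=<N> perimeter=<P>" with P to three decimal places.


Straddling triangles (10 of 20):
  (v0,v1,v7) [++-] → (0.830395, 1.53841, -0.3152)–(-0.830395, 1.53841, -0.3152)  len=1.6608
  (v0,v7,v10) [+--] → (-0.830395, 1.53841, -0.3152)–(-1.22, 1.1488, -0.3152)  len=0.5510
  (v0,v10,v11) [+-+] → (-1.22, 1.1488, -0.3152)–(-1.6588, 0, -0.3152)  len=1.2297
  (v11,v10,v2) [+-+] → (-1.6588, 0, -0.3152)–(-1.22, -1.1488, -0.3152)  len=1.2297
  (v7,v1,v8) [-+-] → (0.830395, 1.53841, -0.3152)–(1.22, 1.1488, -0.3152)  len=0.5510
  (v3,v2,v6) [++-] → (-0.830395, -1.53841, -0.3152)–(0.830395, -1.53841, -0.3152)  len=1.6608
  (v3,v6,v8) [+--] → (0.830395, -1.53841, -0.3152)–(1.22, -1.1488, -0.3152)  len=0.5510
  (v3,v8,v9) [+-+] → (1.22, -1.1488, -0.3152)–(1.6588, 0, -0.3152)  len=1.2297
  (v6,v2,v10) [-+-] → (-0.830395, -1.53841, -0.3152)–(-1.22, -1.1488, -0.3152)  len=0.5510
  (v9,v8,v1) [+-+] → (1.6588, 0, -0.3152)–(1.22, 1.1488, -0.3152)  len=1.2297

Chained into 1 loop(s):
  loop 1: 10 segments, perimeter = 10.4445
Total perimeter = 10.445

loops=1 perimeter=10.445


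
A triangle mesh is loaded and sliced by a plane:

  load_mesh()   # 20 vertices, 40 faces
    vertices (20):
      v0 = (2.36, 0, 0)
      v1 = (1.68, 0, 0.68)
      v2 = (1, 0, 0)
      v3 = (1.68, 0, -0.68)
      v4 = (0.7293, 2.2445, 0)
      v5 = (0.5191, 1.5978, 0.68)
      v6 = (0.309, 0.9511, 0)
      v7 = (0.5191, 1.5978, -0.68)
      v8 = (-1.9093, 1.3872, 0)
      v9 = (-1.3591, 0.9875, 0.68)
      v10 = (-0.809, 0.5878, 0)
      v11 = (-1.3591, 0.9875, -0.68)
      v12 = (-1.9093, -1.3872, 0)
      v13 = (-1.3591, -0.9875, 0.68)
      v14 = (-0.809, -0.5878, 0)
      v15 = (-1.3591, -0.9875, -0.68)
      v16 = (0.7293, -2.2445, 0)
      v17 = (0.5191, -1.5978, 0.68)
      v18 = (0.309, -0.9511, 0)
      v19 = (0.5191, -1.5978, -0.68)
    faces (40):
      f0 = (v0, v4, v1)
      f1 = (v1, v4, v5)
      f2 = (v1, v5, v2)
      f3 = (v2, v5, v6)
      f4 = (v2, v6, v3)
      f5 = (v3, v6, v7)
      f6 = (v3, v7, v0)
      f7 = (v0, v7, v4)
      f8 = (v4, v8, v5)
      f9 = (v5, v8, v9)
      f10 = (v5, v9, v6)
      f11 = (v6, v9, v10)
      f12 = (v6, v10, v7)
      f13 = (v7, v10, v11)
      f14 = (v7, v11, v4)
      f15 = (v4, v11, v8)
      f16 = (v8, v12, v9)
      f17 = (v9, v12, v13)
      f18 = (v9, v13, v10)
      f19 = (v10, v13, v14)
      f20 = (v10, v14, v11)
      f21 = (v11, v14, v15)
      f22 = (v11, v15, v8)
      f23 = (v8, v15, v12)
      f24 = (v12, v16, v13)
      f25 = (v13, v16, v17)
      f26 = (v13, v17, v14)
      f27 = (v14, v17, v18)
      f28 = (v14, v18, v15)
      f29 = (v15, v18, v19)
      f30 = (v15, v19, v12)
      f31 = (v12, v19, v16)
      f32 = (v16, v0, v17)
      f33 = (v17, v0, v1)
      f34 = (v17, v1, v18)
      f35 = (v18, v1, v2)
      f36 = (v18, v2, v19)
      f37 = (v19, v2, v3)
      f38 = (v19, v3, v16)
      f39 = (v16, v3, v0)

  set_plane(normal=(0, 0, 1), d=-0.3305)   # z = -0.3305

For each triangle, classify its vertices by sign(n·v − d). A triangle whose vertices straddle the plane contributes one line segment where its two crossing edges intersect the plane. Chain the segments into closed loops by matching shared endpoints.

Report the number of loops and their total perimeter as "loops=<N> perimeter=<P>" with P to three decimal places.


Straddling triangles (20 of 40):
  (v2,v6,v3) [++-] → (0.975346, 0.488837, -0.3305)–(1.3305, 0, -0.3305)  len=0.6042
  (v3,v6,v7) [-+-] → (0.975346, 0.488837, -0.3305)–(0.411115, 1.26542, -0.3305)  len=0.9599
  (v3,v7,v0) [--+] → (1.46527, 0.776578, -0.3305)–(2.0295, 0, -0.3305)  len=0.9599
  (v0,v7,v4) [+-+] → (1.46527, 0.776578, -0.3305)–(0.627137, 1.93018, -0.3305)  len=1.4259
  (v6,v10,v7) [++-] → (-0.163504, 1.07869, -0.3305)–(0.411115, 1.26542, -0.3305)  len=0.6042
  (v7,v10,v11) [-+-] → (-0.163504, 1.07869, -0.3305)–(-1.07636, 0.782066, -0.3305)  len=0.9598
  (v7,v11,v4) [--+] → (-0.285724, 1.63356, -0.3305)–(0.627137, 1.93018, -0.3305)  len=0.9598
  (v4,v11,v8) [+-+] → (-0.285724, 1.63356, -0.3305)–(-1.64189, 1.19293, -0.3305)  len=1.4259
  (v10,v14,v11) [++-] → (-1.07636, 0.177842, -0.3305)–(-1.07636, 0.782066, -0.3305)  len=0.6042
  (v11,v14,v15) [-+-] → (-1.07636, 0.177842, -0.3305)–(-1.07636, -0.782066, -0.3305)  len=0.9599
  (v11,v15,v8) [--+] → (-1.64189, 0.233026, -0.3305)–(-1.64189, 1.19293, -0.3305)  len=0.9599
  (v8,v15,v12) [+-+] → (-1.64189, 0.233026, -0.3305)–(-1.64189, -1.19293, -0.3305)  len=1.4260
  (v14,v18,v15) [++-] → (-0.501746, -0.968791, -0.3305)–(-1.07636, -0.782066, -0.3305)  len=0.6042
  (v15,v18,v19) [-+-] → (-0.501746, -0.968791, -0.3305)–(0.411115, -1.26542, -0.3305)  len=0.9598
  (v15,v19,v12) [--+] → (-0.729026, -1.48956, -0.3305)–(-1.64189, -1.19293, -0.3305)  len=0.9598
  (v12,v19,v16) [+-+] → (-0.729026, -1.48956, -0.3305)–(0.627137, -1.93018, -0.3305)  len=1.4259
  (v18,v2,v19) [++-] → (0.766268, -0.776578, -0.3305)–(0.411115, -1.26542, -0.3305)  len=0.6042
  (v19,v2,v3) [-+-] → (0.766268, -0.776578, -0.3305)–(1.3305, 0, -0.3305)  len=0.9599
  (v19,v3,v16) [--+] → (1.19137, -1.15361, -0.3305)–(0.627137, -1.93018, -0.3305)  len=0.9599
  (v16,v3,v0) [+-+] → (1.19137, -1.15361, -0.3305)–(2.0295, 0, -0.3305)  len=1.4259

Chained into 2 loop(s):
  loop 1: 10 segments, perimeter = 7.8205
  loop 2: 10 segments, perimeter = 11.9291
Total perimeter = 19.750

loops=2 perimeter=19.750


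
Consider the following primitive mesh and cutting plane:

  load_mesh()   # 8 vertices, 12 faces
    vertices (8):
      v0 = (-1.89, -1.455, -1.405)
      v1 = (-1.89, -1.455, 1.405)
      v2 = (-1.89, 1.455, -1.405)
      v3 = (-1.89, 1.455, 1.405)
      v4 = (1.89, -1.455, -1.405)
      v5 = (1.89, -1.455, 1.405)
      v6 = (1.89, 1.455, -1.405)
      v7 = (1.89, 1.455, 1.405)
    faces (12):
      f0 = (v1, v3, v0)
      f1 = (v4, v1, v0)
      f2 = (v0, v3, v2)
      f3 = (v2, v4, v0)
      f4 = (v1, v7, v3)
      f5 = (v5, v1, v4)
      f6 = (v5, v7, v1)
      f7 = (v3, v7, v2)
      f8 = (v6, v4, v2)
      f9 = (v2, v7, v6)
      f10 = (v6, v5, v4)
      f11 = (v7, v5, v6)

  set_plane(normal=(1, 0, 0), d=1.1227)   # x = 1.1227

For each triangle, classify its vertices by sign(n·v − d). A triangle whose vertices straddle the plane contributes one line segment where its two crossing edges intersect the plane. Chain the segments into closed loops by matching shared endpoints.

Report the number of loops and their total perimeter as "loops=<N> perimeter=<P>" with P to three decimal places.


Straddling triangles (8 of 12):
  (v4,v1,v0) [+--] → (1.1227, -1.455, -0.8346)–(1.1227, -1.455, -1.405)  len=0.5704
  (v2,v4,v0) [-+-] → (1.1227, -0.864301, -1.405)–(1.1227, -1.455, -1.405)  len=0.5907
  (v1,v7,v3) [-+-] → (1.1227, 0.864301, 1.405)–(1.1227, 1.455, 1.405)  len=0.5907
  (v5,v1,v4) [+-+] → (1.1227, -1.455, 1.405)–(1.1227, -1.455, -0.8346)  len=2.2396
  (v5,v7,v1) [++-] → (1.1227, 0.864301, 1.405)–(1.1227, -1.455, 1.405)  len=2.3193
  (v3,v7,v2) [-+-] → (1.1227, 1.455, 1.405)–(1.1227, 1.455, 0.8346)  len=0.5704
  (v6,v4,v2) [++-] → (1.1227, -0.864301, -1.405)–(1.1227, 1.455, -1.405)  len=2.3193
  (v2,v7,v6) [-++] → (1.1227, 1.455, 0.8346)–(1.1227, 1.455, -1.405)  len=2.2396

Chained into 1 loop(s):
  loop 1: 8 segments, perimeter = 11.4400
Total perimeter = 11.440

loops=1 perimeter=11.440


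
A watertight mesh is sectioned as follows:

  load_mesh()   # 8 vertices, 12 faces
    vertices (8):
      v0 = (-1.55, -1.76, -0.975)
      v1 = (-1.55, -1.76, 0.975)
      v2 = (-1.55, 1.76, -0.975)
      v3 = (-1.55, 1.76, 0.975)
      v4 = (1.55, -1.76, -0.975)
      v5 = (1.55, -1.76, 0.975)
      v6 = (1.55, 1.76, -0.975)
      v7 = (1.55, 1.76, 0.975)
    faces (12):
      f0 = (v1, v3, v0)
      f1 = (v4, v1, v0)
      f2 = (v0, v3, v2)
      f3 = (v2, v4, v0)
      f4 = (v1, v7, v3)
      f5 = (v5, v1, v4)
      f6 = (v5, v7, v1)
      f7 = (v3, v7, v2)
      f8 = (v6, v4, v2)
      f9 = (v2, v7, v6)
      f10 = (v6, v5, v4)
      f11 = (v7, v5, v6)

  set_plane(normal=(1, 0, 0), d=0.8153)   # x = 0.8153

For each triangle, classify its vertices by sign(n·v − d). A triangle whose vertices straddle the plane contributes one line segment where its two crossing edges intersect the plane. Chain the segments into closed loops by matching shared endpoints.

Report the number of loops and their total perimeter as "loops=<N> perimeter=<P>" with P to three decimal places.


Straddling triangles (8 of 12):
  (v4,v1,v0) [+--] → (0.8153, -1.76, -0.51285)–(0.8153, -1.76, -0.975)  len=0.4621
  (v2,v4,v0) [-+-] → (0.8153, -0.92576, -0.975)–(0.8153, -1.76, -0.975)  len=0.8342
  (v1,v7,v3) [-+-] → (0.8153, 0.92576, 0.975)–(0.8153, 1.76, 0.975)  len=0.8342
  (v5,v1,v4) [+-+] → (0.8153, -1.76, 0.975)–(0.8153, -1.76, -0.51285)  len=1.4878
  (v5,v7,v1) [++-] → (0.8153, 0.92576, 0.975)–(0.8153, -1.76, 0.975)  len=2.6858
  (v3,v7,v2) [-+-] → (0.8153, 1.76, 0.975)–(0.8153, 1.76, 0.51285)  len=0.4621
  (v6,v4,v2) [++-] → (0.8153, -0.92576, -0.975)–(0.8153, 1.76, -0.975)  len=2.6858
  (v2,v7,v6) [-++] → (0.8153, 1.76, 0.51285)–(0.8153, 1.76, -0.975)  len=1.4878

Chained into 1 loop(s):
  loop 1: 8 segments, perimeter = 10.9400
Total perimeter = 10.940

loops=1 perimeter=10.940


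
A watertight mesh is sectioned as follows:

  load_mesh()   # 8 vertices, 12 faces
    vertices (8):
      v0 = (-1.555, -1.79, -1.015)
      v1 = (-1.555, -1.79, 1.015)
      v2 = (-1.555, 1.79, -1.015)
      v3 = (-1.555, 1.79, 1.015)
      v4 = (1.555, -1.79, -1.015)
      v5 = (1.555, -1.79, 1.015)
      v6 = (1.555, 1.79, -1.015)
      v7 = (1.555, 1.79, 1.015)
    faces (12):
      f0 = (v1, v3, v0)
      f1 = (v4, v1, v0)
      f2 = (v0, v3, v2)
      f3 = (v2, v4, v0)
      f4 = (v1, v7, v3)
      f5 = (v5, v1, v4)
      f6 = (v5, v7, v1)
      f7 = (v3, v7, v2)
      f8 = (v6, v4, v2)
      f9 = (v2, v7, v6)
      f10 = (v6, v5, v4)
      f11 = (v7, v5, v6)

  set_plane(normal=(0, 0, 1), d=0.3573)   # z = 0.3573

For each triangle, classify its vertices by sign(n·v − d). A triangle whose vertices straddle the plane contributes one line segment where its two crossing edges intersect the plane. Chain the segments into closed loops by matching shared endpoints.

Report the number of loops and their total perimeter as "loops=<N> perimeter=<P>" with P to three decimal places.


loops=1 perimeter=13.380

Straddling triangles (8 of 12):
  (v1,v3,v0) [++-] → (-1.555, 0.630115, 0.3573)–(-1.555, -1.79, 0.3573)  len=2.4201
  (v4,v1,v0) [-+-] → (-0.547391, -1.79, 0.3573)–(-1.555, -1.79, 0.3573)  len=1.0076
  (v0,v3,v2) [-+-] → (-1.555, 0.630115, 0.3573)–(-1.555, 1.79, 0.3573)  len=1.1599
  (v5,v1,v4) [++-] → (-0.547391, -1.79, 0.3573)–(1.555, -1.79, 0.3573)  len=2.1024
  (v3,v7,v2) [++-] → (0.547391, 1.79, 0.3573)–(-1.555, 1.79, 0.3573)  len=2.1024
  (v2,v7,v6) [-+-] → (0.547391, 1.79, 0.3573)–(1.555, 1.79, 0.3573)  len=1.0076
  (v6,v5,v4) [-+-] → (1.555, -0.630115, 0.3573)–(1.555, -1.79, 0.3573)  len=1.1599
  (v7,v5,v6) [++-] → (1.555, -0.630115, 0.3573)–(1.555, 1.79, 0.3573)  len=2.4201

Chained into 1 loop(s):
  loop 1: 8 segments, perimeter = 13.3800
Total perimeter = 13.380


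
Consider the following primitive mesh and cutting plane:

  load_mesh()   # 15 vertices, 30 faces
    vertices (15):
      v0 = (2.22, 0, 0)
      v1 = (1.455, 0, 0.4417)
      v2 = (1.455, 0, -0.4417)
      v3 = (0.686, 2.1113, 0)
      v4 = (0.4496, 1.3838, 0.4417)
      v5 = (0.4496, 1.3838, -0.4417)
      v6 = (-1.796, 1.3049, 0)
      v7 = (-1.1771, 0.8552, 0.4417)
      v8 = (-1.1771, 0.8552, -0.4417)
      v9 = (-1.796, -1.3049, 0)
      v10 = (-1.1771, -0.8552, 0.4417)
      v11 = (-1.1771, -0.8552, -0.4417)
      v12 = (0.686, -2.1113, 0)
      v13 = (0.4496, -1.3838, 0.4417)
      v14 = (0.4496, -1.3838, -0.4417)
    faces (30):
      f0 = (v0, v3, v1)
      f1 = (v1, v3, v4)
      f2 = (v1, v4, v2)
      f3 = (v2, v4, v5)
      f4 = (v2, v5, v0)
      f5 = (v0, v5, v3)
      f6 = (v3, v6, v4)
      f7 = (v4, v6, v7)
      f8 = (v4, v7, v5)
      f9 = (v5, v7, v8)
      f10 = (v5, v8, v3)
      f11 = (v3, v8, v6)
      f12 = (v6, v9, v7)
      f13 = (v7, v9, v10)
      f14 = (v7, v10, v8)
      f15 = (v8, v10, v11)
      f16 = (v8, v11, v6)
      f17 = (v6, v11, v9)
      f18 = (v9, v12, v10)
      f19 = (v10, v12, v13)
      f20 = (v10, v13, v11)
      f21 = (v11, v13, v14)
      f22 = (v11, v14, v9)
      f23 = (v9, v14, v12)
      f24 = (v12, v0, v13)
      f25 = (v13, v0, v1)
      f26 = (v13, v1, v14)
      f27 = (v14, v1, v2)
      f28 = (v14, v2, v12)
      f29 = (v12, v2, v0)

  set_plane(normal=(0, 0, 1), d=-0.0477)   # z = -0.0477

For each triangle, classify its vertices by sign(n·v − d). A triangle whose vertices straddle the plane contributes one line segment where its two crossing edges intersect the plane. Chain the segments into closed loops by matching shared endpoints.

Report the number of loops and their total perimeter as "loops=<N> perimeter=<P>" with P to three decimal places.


Straddling triangles (20 of 30):
  (v1,v4,v2) [++-] → (1.00659, 0.61718, -0.0477)–(1.455, 0, -0.0477)  len=0.7629
  (v2,v4,v5) [-+-] → (1.00659, 0.61718, -0.0477)–(0.4496, 1.3838, -0.0477)  len=0.9476
  (v2,v5,v0) [--+] → (2.02881, 0.149439, -0.0477)–(2.13739, 0, -0.0477)  len=0.1847
  (v0,v5,v3) [+-+] → (2.02881, 0.149439, -0.0477)–(0.660471, 2.03274, -0.0477)  len=2.3279
  (v4,v7,v5) [++-] → (-0.275915, 1.14804, -0.0477)–(0.4496, 1.3838, -0.0477)  len=0.7629
  (v5,v7,v8) [-+-] → (-0.275915, 1.14804, -0.0477)–(-1.1771, 0.8552, -0.0477)  len=0.9476
  (v5,v8,v3) [--+] → (0.4848, 1.97565, -0.0477)–(0.660471, 2.03274, -0.0477)  len=0.1847
  (v3,v8,v6) [+-+] → (0.4848, 1.97565, -0.0477)–(-1.72916, 1.25634, -0.0477)  len=2.3279
  (v7,v10,v8) [++-] → (-1.1771, 0.0923546, -0.0477)–(-1.1771, 0.8552, -0.0477)  len=0.7628
  (v8,v10,v11) [-+-] → (-1.1771, 0.0923546, -0.0477)–(-1.1771, -0.8552, -0.0477)  len=0.9476
  (v8,v11,v6) [--+] → (-1.72916, 1.07163, -0.0477)–(-1.72916, 1.25634, -0.0477)  len=0.1847
  (v6,v11,v9) [+-+] → (-1.72916, 1.07163, -0.0477)–(-1.72916, -1.25634, -0.0477)  len=2.3280
  (v10,v13,v11) [++-] → (-0.451585, -1.09096, -0.0477)–(-1.1771, -0.8552, -0.0477)  len=0.7629
  (v11,v13,v14) [-+-] → (-0.451585, -1.09096, -0.0477)–(0.4496, -1.3838, -0.0477)  len=0.9476
  (v11,v14,v9) [--+] → (-1.55349, -1.31342, -0.0477)–(-1.72916, -1.25634, -0.0477)  len=0.1847
  (v9,v14,v12) [+-+] → (-1.55349, -1.31342, -0.0477)–(0.660471, -2.03274, -0.0477)  len=2.3279
  (v13,v1,v14) [++-] → (0.898012, -0.76662, -0.0477)–(0.4496, -1.3838, -0.0477)  len=0.7629
  (v14,v1,v2) [-+-] → (0.898012, -0.76662, -0.0477)–(1.455, 0, -0.0477)  len=0.9476
  (v14,v2,v12) [--+] → (0.769046, -1.8833, -0.0477)–(0.660471, -2.03274, -0.0477)  len=0.1847
  (v12,v2,v0) [+-+] → (0.769046, -1.8833, -0.0477)–(2.13739, 0, -0.0477)  len=2.3279

Chained into 2 loop(s):
  loop 1: 10 segments, perimeter = 8.5522
  loop 2: 10 segments, perimeter = 12.5631
Total perimeter = 21.115

loops=2 perimeter=21.115


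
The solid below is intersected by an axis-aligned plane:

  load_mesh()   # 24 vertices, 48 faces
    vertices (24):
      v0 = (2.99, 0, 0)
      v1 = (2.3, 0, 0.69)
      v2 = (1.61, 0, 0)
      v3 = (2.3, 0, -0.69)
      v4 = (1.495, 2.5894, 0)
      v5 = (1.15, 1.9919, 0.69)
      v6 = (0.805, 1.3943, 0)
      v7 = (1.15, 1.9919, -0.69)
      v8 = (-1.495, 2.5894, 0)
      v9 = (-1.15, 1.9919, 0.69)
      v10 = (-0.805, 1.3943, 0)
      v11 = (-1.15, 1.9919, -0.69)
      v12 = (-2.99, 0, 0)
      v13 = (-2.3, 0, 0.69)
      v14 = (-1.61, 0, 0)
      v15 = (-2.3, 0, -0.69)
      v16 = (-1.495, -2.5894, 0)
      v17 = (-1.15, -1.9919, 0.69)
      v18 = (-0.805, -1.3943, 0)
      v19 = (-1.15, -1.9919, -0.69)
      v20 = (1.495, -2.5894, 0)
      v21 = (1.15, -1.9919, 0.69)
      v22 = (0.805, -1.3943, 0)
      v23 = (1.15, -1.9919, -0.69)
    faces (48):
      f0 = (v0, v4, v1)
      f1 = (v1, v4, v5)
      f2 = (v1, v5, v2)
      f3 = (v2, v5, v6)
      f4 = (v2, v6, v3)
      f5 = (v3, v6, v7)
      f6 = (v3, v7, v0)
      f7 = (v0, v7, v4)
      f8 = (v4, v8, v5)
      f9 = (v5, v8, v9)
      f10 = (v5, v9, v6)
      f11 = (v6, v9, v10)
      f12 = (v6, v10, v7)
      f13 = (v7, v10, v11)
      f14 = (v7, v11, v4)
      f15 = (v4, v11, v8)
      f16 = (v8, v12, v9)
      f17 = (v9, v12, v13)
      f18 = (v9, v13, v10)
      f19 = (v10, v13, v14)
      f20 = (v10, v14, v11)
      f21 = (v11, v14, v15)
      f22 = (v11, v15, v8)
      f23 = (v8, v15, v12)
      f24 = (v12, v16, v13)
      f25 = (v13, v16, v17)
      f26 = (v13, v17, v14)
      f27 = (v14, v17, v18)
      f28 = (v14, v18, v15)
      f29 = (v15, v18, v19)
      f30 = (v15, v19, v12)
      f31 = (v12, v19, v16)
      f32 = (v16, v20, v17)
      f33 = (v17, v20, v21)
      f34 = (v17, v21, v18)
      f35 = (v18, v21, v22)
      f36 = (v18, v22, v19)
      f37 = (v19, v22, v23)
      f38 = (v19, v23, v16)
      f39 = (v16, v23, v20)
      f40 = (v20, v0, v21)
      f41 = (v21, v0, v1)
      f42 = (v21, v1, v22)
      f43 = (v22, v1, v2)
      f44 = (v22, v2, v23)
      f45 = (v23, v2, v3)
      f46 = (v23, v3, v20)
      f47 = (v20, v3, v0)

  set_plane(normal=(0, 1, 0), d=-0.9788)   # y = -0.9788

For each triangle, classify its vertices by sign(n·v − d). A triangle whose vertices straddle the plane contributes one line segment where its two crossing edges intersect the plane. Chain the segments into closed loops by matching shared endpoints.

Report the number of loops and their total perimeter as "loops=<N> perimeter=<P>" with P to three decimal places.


loops=2 perimeter=7.806

Straddling triangles (16 of 48):
  (v12,v16,v13) [+-+] → (-2.42489, -0.9788, 0)–(-1.99571, -0.9788, 0.429178)  len=0.6069
  (v13,v16,v17) [+--] → (-1.99571, -0.9788, 0.429178)–(-1.7349, -0.9788, 0.69)  len=0.3688
  (v13,v17,v14) [+-+] → (-1.7349, -0.9788, 0.69)–(-1.38396, -0.9788, 0.339059)  len=0.4963
  (v14,v17,v18) [+--] → (-1.38396, -0.9788, 0.339059)–(-1.04489, -0.9788, 0)  len=0.4795
  (v14,v18,v15) [+-+] → (-1.04489, -0.9788, 0)–(-1.25051, -0.9788, -0.205619)  len=0.2908
  (v15,v18,v19) [+--] → (-1.25051, -0.9788, -0.205619)–(-1.7349, -0.9788, -0.69)  len=0.6850
  (v15,v19,v12) [+-+] → (-1.7349, -0.9788, -0.69)–(-2.08584, -0.9788, -0.339059)  len=0.4963
  (v12,v19,v16) [+--] → (-2.08584, -0.9788, -0.339059)–(-2.42489, -0.9788, 0)  len=0.4795
  (v20,v0,v21) [-+-] → (2.42489, -0.9788, 0)–(2.08584, -0.9788, 0.339059)  len=0.4795
  (v21,v0,v1) [-++] → (2.08584, -0.9788, 0.339059)–(1.7349, -0.9788, 0.69)  len=0.4963
  (v21,v1,v22) [-+-] → (1.7349, -0.9788, 0.69)–(1.25051, -0.9788, 0.205619)  len=0.6850
  (v22,v1,v2) [-++] → (1.25051, -0.9788, 0.205619)–(1.04489, -0.9788, 0)  len=0.2908
  (v22,v2,v23) [-+-] → (1.04489, -0.9788, 0)–(1.38396, -0.9788, -0.339059)  len=0.4795
  (v23,v2,v3) [-++] → (1.38396, -0.9788, -0.339059)–(1.7349, -0.9788, -0.69)  len=0.4963
  (v23,v3,v20) [-+-] → (1.7349, -0.9788, -0.69)–(1.99571, -0.9788, -0.429178)  len=0.3688
  (v20,v3,v0) [-++] → (1.99571, -0.9788, -0.429178)–(2.42489, -0.9788, 0)  len=0.6069

Chained into 2 loop(s):
  loop 1: 8 segments, perimeter = 3.9032
  loop 2: 8 segments, perimeter = 3.9032
Total perimeter = 7.806


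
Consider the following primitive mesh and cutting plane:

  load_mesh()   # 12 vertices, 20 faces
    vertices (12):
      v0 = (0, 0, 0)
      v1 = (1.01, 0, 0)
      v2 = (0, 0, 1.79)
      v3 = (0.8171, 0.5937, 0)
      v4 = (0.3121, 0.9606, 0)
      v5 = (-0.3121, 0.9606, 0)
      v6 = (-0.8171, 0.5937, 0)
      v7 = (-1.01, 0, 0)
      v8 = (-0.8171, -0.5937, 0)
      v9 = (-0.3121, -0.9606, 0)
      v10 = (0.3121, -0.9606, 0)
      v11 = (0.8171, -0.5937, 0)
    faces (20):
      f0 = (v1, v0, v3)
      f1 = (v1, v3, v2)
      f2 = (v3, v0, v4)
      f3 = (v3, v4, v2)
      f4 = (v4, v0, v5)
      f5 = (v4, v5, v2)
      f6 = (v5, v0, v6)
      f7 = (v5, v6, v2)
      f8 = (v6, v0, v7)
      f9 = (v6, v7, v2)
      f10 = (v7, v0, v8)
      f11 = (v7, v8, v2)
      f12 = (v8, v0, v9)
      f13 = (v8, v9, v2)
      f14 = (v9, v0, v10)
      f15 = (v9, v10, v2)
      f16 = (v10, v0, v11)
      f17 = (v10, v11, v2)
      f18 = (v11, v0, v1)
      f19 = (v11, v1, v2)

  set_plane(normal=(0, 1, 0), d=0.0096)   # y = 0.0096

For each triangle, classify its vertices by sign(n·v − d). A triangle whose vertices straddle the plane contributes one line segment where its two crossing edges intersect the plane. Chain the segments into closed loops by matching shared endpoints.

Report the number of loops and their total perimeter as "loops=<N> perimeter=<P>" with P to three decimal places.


Straddling triangles (10 of 20):
  (v1,v0,v3) [--+] → (0.0132123, 0.0096, 0)–(1.00688, 0.0096, 0)  len=0.9937
  (v1,v3,v2) [-+-] → (1.00688, 0.0096, 0)–(0.0132123, 0.0096, 1.76106)  len=2.0221
  (v3,v0,v4) [+-+] → (0.0132123, 0.0096, 0)–(0.00311905, 0.0096, 0)  len=0.0101
  (v3,v4,v2) [++-] → (0.00311905, 0.0096, 1.77211)–(0.0132123, 0.0096, 1.76106)  len=0.0150
  (v4,v0,v5) [+-+] → (0.00311905, 0.0096, 0)–(-0.00311905, 0.0096, 0)  len=0.0062
  (v4,v5,v2) [++-] → (-0.00311905, 0.0096, 1.77211)–(0.00311905, 0.0096, 1.77211)  len=0.0062
  (v5,v0,v6) [+-+] → (-0.00311905, 0.0096, 0)–(-0.0132123, 0.0096, 0)  len=0.0101
  (v5,v6,v2) [++-] → (-0.0132123, 0.0096, 1.76106)–(-0.00311905, 0.0096, 1.77211)  len=0.0150
  (v6,v0,v7) [+--] → (-0.0132123, 0.0096, 0)–(-1.00688, 0.0096, 0)  len=0.9937
  (v6,v7,v2) [+--] → (-1.00688, 0.0096, 0)–(-0.0132123, 0.0096, 1.76106)  len=2.0221

Chained into 1 loop(s):
  loop 1: 10 segments, perimeter = 6.0940
Total perimeter = 6.094

loops=1 perimeter=6.094


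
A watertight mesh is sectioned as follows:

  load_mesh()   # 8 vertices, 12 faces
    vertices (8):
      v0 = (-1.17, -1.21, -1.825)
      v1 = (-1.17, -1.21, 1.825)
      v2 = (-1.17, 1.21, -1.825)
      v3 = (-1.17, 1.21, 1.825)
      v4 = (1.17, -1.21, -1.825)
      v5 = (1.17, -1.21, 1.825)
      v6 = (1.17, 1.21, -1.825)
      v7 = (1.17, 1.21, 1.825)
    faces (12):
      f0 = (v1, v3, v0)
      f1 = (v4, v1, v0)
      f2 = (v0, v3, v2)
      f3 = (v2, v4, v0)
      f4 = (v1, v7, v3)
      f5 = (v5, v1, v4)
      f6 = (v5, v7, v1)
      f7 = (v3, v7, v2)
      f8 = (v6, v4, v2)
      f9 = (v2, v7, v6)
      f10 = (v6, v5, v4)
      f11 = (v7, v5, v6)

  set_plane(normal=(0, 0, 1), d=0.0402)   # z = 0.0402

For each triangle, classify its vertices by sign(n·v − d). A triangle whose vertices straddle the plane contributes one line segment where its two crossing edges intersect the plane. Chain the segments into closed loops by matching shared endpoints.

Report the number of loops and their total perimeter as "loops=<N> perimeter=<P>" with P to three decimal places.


Straddling triangles (8 of 12):
  (v1,v3,v0) [++-] → (-1.17, 0.0266532, 0.0402)–(-1.17, -1.21, 0.0402)  len=1.2367
  (v4,v1,v0) [-+-] → (-0.0257721, -1.21, 0.0402)–(-1.17, -1.21, 0.0402)  len=1.1442
  (v0,v3,v2) [-+-] → (-1.17, 0.0266532, 0.0402)–(-1.17, 1.21, 0.0402)  len=1.1833
  (v5,v1,v4) [++-] → (-0.0257721, -1.21, 0.0402)–(1.17, -1.21, 0.0402)  len=1.1958
  (v3,v7,v2) [++-] → (0.0257721, 1.21, 0.0402)–(-1.17, 1.21, 0.0402)  len=1.1958
  (v2,v7,v6) [-+-] → (0.0257721, 1.21, 0.0402)–(1.17, 1.21, 0.0402)  len=1.1442
  (v6,v5,v4) [-+-] → (1.17, -0.0266532, 0.0402)–(1.17, -1.21, 0.0402)  len=1.1833
  (v7,v5,v6) [++-] → (1.17, -0.0266532, 0.0402)–(1.17, 1.21, 0.0402)  len=1.2367

Chained into 1 loop(s):
  loop 1: 8 segments, perimeter = 9.5200
Total perimeter = 9.520

loops=1 perimeter=9.520


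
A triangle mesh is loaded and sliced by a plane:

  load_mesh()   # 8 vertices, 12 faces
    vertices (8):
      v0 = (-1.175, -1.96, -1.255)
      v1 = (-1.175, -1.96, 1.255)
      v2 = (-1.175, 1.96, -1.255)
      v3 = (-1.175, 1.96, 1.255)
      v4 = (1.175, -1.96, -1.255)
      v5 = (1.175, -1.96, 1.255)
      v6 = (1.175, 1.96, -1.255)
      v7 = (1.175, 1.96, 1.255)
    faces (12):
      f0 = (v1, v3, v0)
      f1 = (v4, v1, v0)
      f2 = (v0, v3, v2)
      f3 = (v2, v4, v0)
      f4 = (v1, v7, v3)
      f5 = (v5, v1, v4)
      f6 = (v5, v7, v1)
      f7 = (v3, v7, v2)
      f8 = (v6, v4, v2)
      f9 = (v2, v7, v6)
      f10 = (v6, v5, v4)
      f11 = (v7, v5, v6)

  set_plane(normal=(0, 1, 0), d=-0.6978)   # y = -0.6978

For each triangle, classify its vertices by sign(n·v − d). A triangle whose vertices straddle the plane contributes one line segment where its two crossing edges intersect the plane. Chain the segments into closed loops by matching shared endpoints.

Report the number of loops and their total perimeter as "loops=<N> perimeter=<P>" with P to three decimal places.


Straddling triangles (8 of 12):
  (v1,v3,v0) [-+-] → (-1.175, -0.6978, 1.255)–(-1.175, -0.6978, -0.446806)  len=1.7018
  (v0,v3,v2) [-++] → (-1.175, -0.6978, -0.446806)–(-1.175, -0.6978, -1.255)  len=0.8082
  (v2,v4,v0) [+--] → (0.418324, -0.6978, -1.255)–(-1.175, -0.6978, -1.255)  len=1.5933
  (v1,v7,v3) [-++] → (-0.418324, -0.6978, 1.255)–(-1.175, -0.6978, 1.255)  len=0.7567
  (v5,v7,v1) [-+-] → (1.175, -0.6978, 1.255)–(-0.418324, -0.6978, 1.255)  len=1.5933
  (v6,v4,v2) [+-+] → (1.175, -0.6978, -1.255)–(0.418324, -0.6978, -1.255)  len=0.7567
  (v6,v5,v4) [+--] → (1.175, -0.6978, 0.446806)–(1.175, -0.6978, -1.255)  len=1.7018
  (v7,v5,v6) [+-+] → (1.175, -0.6978, 1.255)–(1.175, -0.6978, 0.446806)  len=0.8082

Chained into 1 loop(s):
  loop 1: 8 segments, perimeter = 9.7200
Total perimeter = 9.720

loops=1 perimeter=9.720


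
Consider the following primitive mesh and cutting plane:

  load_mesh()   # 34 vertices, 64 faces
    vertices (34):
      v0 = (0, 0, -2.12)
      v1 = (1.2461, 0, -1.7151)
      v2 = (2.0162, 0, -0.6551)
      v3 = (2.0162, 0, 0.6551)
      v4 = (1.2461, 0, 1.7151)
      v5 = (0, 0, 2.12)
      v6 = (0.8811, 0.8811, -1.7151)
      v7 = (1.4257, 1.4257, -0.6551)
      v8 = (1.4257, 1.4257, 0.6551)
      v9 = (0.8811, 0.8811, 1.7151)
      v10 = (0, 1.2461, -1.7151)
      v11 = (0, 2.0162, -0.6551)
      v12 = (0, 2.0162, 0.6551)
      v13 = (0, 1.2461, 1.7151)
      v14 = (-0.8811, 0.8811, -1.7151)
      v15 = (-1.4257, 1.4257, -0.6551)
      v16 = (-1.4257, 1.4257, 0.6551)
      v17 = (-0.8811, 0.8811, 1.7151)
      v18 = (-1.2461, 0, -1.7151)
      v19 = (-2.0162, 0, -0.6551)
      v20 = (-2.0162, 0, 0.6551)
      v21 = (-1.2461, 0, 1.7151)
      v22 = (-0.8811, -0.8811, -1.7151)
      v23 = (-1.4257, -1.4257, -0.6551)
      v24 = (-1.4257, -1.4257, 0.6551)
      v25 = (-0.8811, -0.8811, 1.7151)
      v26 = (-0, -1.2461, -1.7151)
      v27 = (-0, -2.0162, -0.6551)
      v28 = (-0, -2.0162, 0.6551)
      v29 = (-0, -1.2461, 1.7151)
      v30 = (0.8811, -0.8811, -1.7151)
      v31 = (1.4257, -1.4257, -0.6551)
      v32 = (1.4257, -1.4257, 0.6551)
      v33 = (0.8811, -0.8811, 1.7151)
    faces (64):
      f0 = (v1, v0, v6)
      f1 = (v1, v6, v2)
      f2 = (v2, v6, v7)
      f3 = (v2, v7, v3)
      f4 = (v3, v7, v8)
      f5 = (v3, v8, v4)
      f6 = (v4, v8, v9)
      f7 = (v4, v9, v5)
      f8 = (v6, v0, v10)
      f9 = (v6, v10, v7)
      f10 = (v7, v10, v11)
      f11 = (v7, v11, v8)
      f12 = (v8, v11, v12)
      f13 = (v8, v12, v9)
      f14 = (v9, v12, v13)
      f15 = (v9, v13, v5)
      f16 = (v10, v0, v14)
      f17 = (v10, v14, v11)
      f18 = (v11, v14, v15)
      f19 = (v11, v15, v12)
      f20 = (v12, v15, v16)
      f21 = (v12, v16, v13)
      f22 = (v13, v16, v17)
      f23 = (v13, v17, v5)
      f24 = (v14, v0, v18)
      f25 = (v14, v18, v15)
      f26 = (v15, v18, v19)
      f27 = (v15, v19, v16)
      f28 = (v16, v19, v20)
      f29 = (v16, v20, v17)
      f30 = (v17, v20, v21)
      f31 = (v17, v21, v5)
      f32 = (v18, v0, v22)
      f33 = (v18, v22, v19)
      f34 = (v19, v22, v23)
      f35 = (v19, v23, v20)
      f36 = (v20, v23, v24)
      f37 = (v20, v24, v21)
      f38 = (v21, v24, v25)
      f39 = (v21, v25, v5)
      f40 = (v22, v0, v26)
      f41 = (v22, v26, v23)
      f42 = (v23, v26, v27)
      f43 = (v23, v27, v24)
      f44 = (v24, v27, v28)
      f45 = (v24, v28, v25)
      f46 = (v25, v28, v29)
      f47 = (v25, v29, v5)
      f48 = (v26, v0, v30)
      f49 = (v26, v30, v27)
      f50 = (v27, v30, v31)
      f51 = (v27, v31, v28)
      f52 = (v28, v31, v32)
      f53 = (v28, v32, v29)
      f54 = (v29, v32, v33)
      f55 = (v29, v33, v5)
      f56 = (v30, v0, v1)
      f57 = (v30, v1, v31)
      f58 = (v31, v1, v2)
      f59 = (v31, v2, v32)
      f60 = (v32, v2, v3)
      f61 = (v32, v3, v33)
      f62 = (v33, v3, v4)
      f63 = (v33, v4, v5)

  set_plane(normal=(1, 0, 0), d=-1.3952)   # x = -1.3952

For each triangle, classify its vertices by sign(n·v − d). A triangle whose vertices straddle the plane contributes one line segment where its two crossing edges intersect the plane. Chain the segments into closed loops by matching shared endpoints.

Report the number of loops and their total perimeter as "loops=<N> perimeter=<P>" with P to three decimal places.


Straddling triangles (18 of 64):
  (v11,v14,v15) [++-] → (-1.3952, 1.3952, -0.714465)–(-1.3952, 1.43833, -0.6551)  len=0.0734
  (v11,v15,v12) [+-+] → (-1.3952, 1.43833, -0.6551)–(-1.3952, 1.43833, -0.627071)  len=0.0280
  (v12,v15,v16) [+--] → (-1.3952, 1.43833, -0.627071)–(-1.3952, 1.43833, 0.6551)  len=1.2822
  (v12,v16,v13) [+-+] → (-1.3952, 1.43833, 0.6551)–(-1.3952, 1.42186, 0.677777)  len=0.0280
  (v13,v16,v17) [+-+] → (-1.3952, 1.42186, 0.677777)–(-1.3952, 1.3952, 0.714465)  len=0.0454
  (v14,v18,v15) [++-] → (-1.3952, 1.18359, -0.835111)–(-1.3952, 1.3952, -0.714465)  len=0.2436
  (v15,v18,v19) [-+-] → (-1.3952, 1.18359, -0.835111)–(-1.3952, 0, -1.50987)  len=1.3624
  (v16,v20,v17) [--+] → (-1.3952, 0.48204, 1.23501)–(-1.3952, 1.3952, 0.714465)  len=1.0511
  (v17,v20,v21) [+-+] → (-1.3952, 0.48204, 1.23501)–(-1.3952, 0, 1.50987)  len=0.5549
  (v18,v22,v19) [++-] → (-1.3952, -0.48204, -1.23501)–(-1.3952, 0, -1.50987)  len=0.5549
  (v19,v22,v23) [-+-] → (-1.3952, -0.48204, -1.23501)–(-1.3952, -1.3952, -0.714465)  len=1.0511
  (v20,v24,v21) [--+] → (-1.3952, -1.18359, 0.835111)–(-1.3952, 0, 1.50987)  len=1.3624
  (v21,v24,v25) [+-+] → (-1.3952, -1.18359, 0.835111)–(-1.3952, -1.3952, 0.714465)  len=0.2436
  (v22,v26,v23) [++-] → (-1.3952, -1.42186, -0.677777)–(-1.3952, -1.3952, -0.714465)  len=0.0454
  (v23,v26,v27) [-++] → (-1.3952, -1.42186, -0.677777)–(-1.3952, -1.43833, -0.6551)  len=0.0280
  (v23,v27,v24) [-+-] → (-1.3952, -1.43833, -0.6551)–(-1.3952, -1.43833, 0.627071)  len=1.2822
  (v24,v27,v28) [-++] → (-1.3952, -1.43833, 0.627071)–(-1.3952, -1.43833, 0.6551)  len=0.0280
  (v24,v28,v25) [-++] → (-1.3952, -1.43833, 0.6551)–(-1.3952, -1.3952, 0.714465)  len=0.0734

Chained into 1 loop(s):
  loop 1: 18 segments, perimeter = 9.3379
Total perimeter = 9.338

loops=1 perimeter=9.338


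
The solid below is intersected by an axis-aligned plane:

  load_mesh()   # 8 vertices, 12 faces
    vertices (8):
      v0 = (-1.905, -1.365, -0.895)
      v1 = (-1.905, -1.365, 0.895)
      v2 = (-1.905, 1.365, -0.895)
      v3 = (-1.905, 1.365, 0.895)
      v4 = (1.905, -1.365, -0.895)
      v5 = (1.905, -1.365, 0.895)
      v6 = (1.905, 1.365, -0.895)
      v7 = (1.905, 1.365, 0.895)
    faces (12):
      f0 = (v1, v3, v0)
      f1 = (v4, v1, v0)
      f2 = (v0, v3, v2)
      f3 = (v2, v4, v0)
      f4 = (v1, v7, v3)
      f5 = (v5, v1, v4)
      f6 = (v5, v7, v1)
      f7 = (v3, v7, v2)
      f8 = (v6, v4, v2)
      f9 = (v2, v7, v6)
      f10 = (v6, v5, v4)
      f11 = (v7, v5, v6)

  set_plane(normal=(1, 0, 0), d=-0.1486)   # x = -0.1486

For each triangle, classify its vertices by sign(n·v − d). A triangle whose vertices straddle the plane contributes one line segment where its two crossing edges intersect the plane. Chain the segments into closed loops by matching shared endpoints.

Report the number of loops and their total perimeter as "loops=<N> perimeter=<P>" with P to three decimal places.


loops=1 perimeter=9.040

Straddling triangles (8 of 12):
  (v4,v1,v0) [+--] → (-0.1486, -1.365, 0.0698147)–(-0.1486, -1.365, -0.895)  len=0.9648
  (v2,v4,v0) [-+-] → (-0.1486, 0.106477, -0.895)–(-0.1486, -1.365, -0.895)  len=1.4715
  (v1,v7,v3) [-+-] → (-0.1486, -0.106477, 0.895)–(-0.1486, 1.365, 0.895)  len=1.4715
  (v5,v1,v4) [+-+] → (-0.1486, -1.365, 0.895)–(-0.1486, -1.365, 0.0698147)  len=0.8252
  (v5,v7,v1) [++-] → (-0.1486, -0.106477, 0.895)–(-0.1486, -1.365, 0.895)  len=1.2585
  (v3,v7,v2) [-+-] → (-0.1486, 1.365, 0.895)–(-0.1486, 1.365, -0.0698147)  len=0.9648
  (v6,v4,v2) [++-] → (-0.1486, 0.106477, -0.895)–(-0.1486, 1.365, -0.895)  len=1.2585
  (v2,v7,v6) [-++] → (-0.1486, 1.365, -0.0698147)–(-0.1486, 1.365, -0.895)  len=0.8252

Chained into 1 loop(s):
  loop 1: 8 segments, perimeter = 9.0400
Total perimeter = 9.040
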